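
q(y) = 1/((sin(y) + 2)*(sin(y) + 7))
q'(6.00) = -0.06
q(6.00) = 0.09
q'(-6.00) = -0.03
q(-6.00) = 0.06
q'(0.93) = -0.01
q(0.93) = 0.05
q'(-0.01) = -0.05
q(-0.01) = 0.07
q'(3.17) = 0.05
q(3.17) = 0.07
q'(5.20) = -0.07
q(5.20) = 0.15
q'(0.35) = -0.03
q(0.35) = 0.06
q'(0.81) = -0.02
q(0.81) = 0.05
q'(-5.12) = -0.01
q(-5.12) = 0.04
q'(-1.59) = 0.00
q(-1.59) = 0.17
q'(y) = -cos(y)/((sin(y) + 2)*(sin(y) + 7)^2) - cos(y)/((sin(y) + 2)^2*(sin(y) + 7))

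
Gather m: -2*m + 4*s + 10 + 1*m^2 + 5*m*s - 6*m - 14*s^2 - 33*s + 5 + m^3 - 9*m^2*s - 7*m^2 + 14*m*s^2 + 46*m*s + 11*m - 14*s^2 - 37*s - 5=m^3 + m^2*(-9*s - 6) + m*(14*s^2 + 51*s + 3) - 28*s^2 - 66*s + 10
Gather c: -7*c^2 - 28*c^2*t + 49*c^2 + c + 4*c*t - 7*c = c^2*(42 - 28*t) + c*(4*t - 6)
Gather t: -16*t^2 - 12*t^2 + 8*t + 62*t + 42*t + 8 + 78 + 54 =-28*t^2 + 112*t + 140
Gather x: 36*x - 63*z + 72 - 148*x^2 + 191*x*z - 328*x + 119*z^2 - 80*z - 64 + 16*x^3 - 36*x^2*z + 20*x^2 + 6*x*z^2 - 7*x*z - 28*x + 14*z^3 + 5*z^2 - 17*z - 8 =16*x^3 + x^2*(-36*z - 128) + x*(6*z^2 + 184*z - 320) + 14*z^3 + 124*z^2 - 160*z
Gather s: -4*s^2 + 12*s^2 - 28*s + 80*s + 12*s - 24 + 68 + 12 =8*s^2 + 64*s + 56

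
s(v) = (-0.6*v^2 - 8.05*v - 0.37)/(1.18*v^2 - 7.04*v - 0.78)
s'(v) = (7.04 - 2.36*v)*(-0.6*v^2 - 8.05*v - 0.37)/(1.18*v^2 - 7.04*v - 0.78)^2 + (-1.2*v - 8.05)/(1.18*v^2 - 7.04*v - 0.78)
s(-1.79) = 0.78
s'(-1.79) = 0.18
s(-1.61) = 0.81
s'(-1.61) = 0.20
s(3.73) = 3.65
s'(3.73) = 1.78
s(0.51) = 1.14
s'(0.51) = 0.49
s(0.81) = 1.28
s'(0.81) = 0.43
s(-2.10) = 0.72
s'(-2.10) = 0.16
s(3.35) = 3.06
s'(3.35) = 1.32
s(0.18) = 0.92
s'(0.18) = 1.10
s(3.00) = 2.65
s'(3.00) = 1.04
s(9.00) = -3.86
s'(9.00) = 1.14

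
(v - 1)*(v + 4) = v^2 + 3*v - 4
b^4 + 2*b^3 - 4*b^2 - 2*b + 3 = (b - 1)^2*(b + 1)*(b + 3)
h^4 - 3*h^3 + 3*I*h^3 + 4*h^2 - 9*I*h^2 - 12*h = h*(h - 3)*(h - I)*(h + 4*I)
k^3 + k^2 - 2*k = k*(k - 1)*(k + 2)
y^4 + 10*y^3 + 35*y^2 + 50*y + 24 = (y + 1)*(y + 2)*(y + 3)*(y + 4)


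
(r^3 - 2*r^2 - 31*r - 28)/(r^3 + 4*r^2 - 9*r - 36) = (r^2 - 6*r - 7)/(r^2 - 9)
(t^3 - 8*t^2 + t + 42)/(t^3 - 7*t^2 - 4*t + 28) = (t - 3)/(t - 2)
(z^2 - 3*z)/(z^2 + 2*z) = (z - 3)/(z + 2)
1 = 1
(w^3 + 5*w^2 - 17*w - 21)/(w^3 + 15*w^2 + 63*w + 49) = (w - 3)/(w + 7)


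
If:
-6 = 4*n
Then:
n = -3/2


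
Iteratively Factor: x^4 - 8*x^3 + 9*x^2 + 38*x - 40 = (x - 5)*(x^3 - 3*x^2 - 6*x + 8) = (x - 5)*(x - 4)*(x^2 + x - 2) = (x - 5)*(x - 4)*(x - 1)*(x + 2)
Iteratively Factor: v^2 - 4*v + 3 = (v - 1)*(v - 3)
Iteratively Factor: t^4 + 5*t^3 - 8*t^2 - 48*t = (t - 3)*(t^3 + 8*t^2 + 16*t) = t*(t - 3)*(t^2 + 8*t + 16) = t*(t - 3)*(t + 4)*(t + 4)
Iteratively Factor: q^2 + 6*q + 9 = (q + 3)*(q + 3)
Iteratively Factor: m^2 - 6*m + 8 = (m - 2)*(m - 4)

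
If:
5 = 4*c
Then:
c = 5/4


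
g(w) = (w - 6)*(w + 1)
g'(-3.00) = -11.00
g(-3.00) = 18.00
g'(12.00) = 19.00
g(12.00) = 78.00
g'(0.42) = -4.16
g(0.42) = -7.92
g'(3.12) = 1.24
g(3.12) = -11.87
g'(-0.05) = -5.10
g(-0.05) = -5.75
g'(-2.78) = -10.56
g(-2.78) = 15.63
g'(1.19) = -2.62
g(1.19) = -10.53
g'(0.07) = -4.86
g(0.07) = -6.35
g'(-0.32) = -5.64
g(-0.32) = -4.30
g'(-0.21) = -5.42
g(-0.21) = -4.91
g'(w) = 2*w - 5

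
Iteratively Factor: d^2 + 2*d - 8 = (d - 2)*(d + 4)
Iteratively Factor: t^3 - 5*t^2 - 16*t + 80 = (t - 5)*(t^2 - 16) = (t - 5)*(t - 4)*(t + 4)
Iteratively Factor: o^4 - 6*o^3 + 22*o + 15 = (o - 3)*(o^3 - 3*o^2 - 9*o - 5) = (o - 3)*(o + 1)*(o^2 - 4*o - 5) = (o - 3)*(o + 1)^2*(o - 5)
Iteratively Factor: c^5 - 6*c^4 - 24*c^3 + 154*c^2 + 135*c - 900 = (c - 5)*(c^4 - c^3 - 29*c^2 + 9*c + 180) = (c - 5)^2*(c^3 + 4*c^2 - 9*c - 36) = (c - 5)^2*(c - 3)*(c^2 + 7*c + 12) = (c - 5)^2*(c - 3)*(c + 3)*(c + 4)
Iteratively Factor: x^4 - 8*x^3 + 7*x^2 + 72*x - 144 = (x - 3)*(x^3 - 5*x^2 - 8*x + 48) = (x - 4)*(x - 3)*(x^2 - x - 12) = (x - 4)*(x - 3)*(x + 3)*(x - 4)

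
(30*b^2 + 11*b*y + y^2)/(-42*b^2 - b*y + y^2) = (5*b + y)/(-7*b + y)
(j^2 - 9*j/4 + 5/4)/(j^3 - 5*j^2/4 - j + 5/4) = 1/(j + 1)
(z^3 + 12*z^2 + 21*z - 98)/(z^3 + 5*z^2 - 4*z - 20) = (z^2 + 14*z + 49)/(z^2 + 7*z + 10)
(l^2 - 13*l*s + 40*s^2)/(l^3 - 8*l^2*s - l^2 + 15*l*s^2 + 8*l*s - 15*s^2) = (-l + 8*s)/(-l^2 + 3*l*s + l - 3*s)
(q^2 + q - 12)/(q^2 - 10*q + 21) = (q + 4)/(q - 7)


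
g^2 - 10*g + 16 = (g - 8)*(g - 2)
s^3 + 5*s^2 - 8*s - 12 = (s - 2)*(s + 1)*(s + 6)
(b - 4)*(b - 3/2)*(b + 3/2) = b^3 - 4*b^2 - 9*b/4 + 9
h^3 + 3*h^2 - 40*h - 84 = (h - 6)*(h + 2)*(h + 7)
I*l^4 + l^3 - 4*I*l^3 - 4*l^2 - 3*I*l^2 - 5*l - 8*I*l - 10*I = (l - 5)*(l - 2*I)*(l + I)*(I*l + I)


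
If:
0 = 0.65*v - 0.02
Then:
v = 0.03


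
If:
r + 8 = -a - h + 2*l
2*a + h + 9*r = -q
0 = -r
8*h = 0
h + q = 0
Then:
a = 0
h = 0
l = 4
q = 0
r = 0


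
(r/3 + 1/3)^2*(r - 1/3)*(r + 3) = r^4/9 + 14*r^3/27 + 16*r^2/27 + 2*r/27 - 1/9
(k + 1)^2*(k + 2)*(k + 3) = k^4 + 7*k^3 + 17*k^2 + 17*k + 6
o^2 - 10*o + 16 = (o - 8)*(o - 2)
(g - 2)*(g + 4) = g^2 + 2*g - 8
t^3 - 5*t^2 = t^2*(t - 5)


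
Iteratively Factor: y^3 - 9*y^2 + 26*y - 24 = (y - 3)*(y^2 - 6*y + 8) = (y - 3)*(y - 2)*(y - 4)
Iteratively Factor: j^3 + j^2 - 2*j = (j - 1)*(j^2 + 2*j) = j*(j - 1)*(j + 2)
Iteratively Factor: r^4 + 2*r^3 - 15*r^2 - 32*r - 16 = (r + 1)*(r^3 + r^2 - 16*r - 16) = (r + 1)*(r + 4)*(r^2 - 3*r - 4) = (r - 4)*(r + 1)*(r + 4)*(r + 1)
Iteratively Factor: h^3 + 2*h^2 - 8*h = (h + 4)*(h^2 - 2*h) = (h - 2)*(h + 4)*(h)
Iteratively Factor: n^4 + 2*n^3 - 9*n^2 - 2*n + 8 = (n - 2)*(n^3 + 4*n^2 - n - 4) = (n - 2)*(n + 4)*(n^2 - 1) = (n - 2)*(n - 1)*(n + 4)*(n + 1)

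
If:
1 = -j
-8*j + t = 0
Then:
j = -1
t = -8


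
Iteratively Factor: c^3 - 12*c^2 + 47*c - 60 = (c - 4)*(c^2 - 8*c + 15) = (c - 5)*(c - 4)*(c - 3)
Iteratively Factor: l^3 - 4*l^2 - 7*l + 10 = (l + 2)*(l^2 - 6*l + 5) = (l - 5)*(l + 2)*(l - 1)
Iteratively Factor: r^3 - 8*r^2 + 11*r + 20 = (r - 4)*(r^2 - 4*r - 5) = (r - 5)*(r - 4)*(r + 1)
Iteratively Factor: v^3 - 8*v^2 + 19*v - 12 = (v - 1)*(v^2 - 7*v + 12) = (v - 3)*(v - 1)*(v - 4)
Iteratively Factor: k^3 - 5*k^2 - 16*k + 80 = (k + 4)*(k^2 - 9*k + 20) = (k - 4)*(k + 4)*(k - 5)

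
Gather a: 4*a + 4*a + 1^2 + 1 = 8*a + 2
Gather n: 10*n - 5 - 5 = 10*n - 10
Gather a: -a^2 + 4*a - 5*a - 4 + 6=-a^2 - a + 2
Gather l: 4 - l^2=4 - l^2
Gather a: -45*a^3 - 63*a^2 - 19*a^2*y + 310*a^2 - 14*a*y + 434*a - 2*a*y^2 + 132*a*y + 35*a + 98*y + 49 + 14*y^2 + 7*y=-45*a^3 + a^2*(247 - 19*y) + a*(-2*y^2 + 118*y + 469) + 14*y^2 + 105*y + 49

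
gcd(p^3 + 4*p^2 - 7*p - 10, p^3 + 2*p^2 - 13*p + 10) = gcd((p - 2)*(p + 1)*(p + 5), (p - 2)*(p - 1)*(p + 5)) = p^2 + 3*p - 10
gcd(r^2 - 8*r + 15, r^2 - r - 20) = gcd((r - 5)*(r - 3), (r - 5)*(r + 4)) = r - 5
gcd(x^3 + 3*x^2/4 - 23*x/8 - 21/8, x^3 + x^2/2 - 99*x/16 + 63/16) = x - 7/4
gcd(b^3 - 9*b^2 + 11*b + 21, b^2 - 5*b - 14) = b - 7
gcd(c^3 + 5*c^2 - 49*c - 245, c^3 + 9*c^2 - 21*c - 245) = c + 7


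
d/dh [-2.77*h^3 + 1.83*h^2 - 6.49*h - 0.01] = -8.31*h^2 + 3.66*h - 6.49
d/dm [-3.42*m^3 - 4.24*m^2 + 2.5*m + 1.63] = -10.26*m^2 - 8.48*m + 2.5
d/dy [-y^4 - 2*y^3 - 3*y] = -4*y^3 - 6*y^2 - 3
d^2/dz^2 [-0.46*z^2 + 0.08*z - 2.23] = -0.920000000000000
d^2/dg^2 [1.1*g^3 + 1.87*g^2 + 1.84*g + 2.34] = 6.6*g + 3.74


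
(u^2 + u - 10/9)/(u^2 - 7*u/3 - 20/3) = (u - 2/3)/(u - 4)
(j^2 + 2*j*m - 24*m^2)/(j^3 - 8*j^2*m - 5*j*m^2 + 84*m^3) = (j + 6*m)/(j^2 - 4*j*m - 21*m^2)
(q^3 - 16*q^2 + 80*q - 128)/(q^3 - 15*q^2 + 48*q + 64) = (q^2 - 8*q + 16)/(q^2 - 7*q - 8)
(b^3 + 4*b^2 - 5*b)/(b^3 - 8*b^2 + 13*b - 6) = b*(b + 5)/(b^2 - 7*b + 6)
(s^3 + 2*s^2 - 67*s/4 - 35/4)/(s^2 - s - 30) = (s^2 - 3*s - 7/4)/(s - 6)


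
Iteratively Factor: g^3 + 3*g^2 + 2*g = (g + 1)*(g^2 + 2*g) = (g + 1)*(g + 2)*(g)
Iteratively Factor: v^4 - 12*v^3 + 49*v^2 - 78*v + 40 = (v - 2)*(v^3 - 10*v^2 + 29*v - 20) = (v - 4)*(v - 2)*(v^2 - 6*v + 5) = (v - 5)*(v - 4)*(v - 2)*(v - 1)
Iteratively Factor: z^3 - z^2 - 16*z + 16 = (z - 1)*(z^2 - 16) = (z - 4)*(z - 1)*(z + 4)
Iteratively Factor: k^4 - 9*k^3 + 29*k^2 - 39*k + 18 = (k - 3)*(k^3 - 6*k^2 + 11*k - 6) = (k - 3)*(k - 1)*(k^2 - 5*k + 6) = (k - 3)*(k - 2)*(k - 1)*(k - 3)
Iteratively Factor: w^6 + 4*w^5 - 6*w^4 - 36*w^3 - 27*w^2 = (w - 3)*(w^5 + 7*w^4 + 15*w^3 + 9*w^2) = w*(w - 3)*(w^4 + 7*w^3 + 15*w^2 + 9*w) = w^2*(w - 3)*(w^3 + 7*w^2 + 15*w + 9) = w^2*(w - 3)*(w + 3)*(w^2 + 4*w + 3) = w^2*(w - 3)*(w + 3)^2*(w + 1)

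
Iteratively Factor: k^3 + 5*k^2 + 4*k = (k + 4)*(k^2 + k) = (k + 1)*(k + 4)*(k)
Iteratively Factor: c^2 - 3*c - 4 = (c + 1)*(c - 4)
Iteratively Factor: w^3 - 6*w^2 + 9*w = (w - 3)*(w^2 - 3*w) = w*(w - 3)*(w - 3)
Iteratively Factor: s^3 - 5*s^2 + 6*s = (s - 2)*(s^2 - 3*s) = (s - 3)*(s - 2)*(s)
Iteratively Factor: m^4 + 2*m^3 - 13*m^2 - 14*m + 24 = (m + 4)*(m^3 - 2*m^2 - 5*m + 6) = (m + 2)*(m + 4)*(m^2 - 4*m + 3) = (m - 3)*(m + 2)*(m + 4)*(m - 1)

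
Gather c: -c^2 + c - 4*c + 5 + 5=-c^2 - 3*c + 10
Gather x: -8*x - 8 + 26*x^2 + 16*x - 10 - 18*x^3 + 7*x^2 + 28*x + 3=-18*x^3 + 33*x^2 + 36*x - 15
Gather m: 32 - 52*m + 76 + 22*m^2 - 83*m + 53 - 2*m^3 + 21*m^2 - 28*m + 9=-2*m^3 + 43*m^2 - 163*m + 170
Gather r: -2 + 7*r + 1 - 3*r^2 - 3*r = -3*r^2 + 4*r - 1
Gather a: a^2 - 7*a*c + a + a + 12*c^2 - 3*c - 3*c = a^2 + a*(2 - 7*c) + 12*c^2 - 6*c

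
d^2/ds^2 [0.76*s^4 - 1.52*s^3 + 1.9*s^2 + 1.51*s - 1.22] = 9.12*s^2 - 9.12*s + 3.8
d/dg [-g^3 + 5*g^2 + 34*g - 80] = -3*g^2 + 10*g + 34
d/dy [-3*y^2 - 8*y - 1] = -6*y - 8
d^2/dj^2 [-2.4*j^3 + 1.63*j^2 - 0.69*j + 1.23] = 3.26 - 14.4*j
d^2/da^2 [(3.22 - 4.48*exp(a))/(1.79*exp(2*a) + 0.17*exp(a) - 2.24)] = (-14.354368*exp(4*a) + 42.632072*exp(3*a) - 104.83851*exp(2*a) + 50.030722*exp(a) - 21.252672)*exp(a)/(5.735339*exp(6*a) + 1.634091*exp(5*a) - 21.376359*exp(4*a) - 4.084879*exp(3*a) + 26.750304*exp(2*a) + 2.558976*exp(a) - 11.239424)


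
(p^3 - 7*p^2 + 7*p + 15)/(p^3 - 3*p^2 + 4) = (p^2 - 8*p + 15)/(p^2 - 4*p + 4)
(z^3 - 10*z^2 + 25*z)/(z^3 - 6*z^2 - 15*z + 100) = z/(z + 4)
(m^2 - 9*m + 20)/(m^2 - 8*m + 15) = (m - 4)/(m - 3)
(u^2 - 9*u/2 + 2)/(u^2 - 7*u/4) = 2*(2*u^2 - 9*u + 4)/(u*(4*u - 7))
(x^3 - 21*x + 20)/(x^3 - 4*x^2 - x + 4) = (x + 5)/(x + 1)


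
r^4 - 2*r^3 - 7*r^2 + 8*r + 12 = (r - 3)*(r - 2)*(r + 1)*(r + 2)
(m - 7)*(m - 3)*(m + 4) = m^3 - 6*m^2 - 19*m + 84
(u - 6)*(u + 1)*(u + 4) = u^3 - u^2 - 26*u - 24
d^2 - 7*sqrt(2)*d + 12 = (d - 6*sqrt(2))*(d - sqrt(2))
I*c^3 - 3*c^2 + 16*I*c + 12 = (c - 2*I)*(c + 6*I)*(I*c + 1)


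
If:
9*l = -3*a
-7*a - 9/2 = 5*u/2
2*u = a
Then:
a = -6/11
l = 2/11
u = -3/11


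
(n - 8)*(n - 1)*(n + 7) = n^3 - 2*n^2 - 55*n + 56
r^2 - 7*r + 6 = (r - 6)*(r - 1)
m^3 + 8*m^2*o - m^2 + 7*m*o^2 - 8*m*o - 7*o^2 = (m - 1)*(m + o)*(m + 7*o)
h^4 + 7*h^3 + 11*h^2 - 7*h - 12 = (h - 1)*(h + 1)*(h + 3)*(h + 4)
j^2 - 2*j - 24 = (j - 6)*(j + 4)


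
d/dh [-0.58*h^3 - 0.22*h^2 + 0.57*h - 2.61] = -1.74*h^2 - 0.44*h + 0.57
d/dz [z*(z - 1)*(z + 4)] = 3*z^2 + 6*z - 4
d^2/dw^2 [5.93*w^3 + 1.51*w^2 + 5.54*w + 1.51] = 35.58*w + 3.02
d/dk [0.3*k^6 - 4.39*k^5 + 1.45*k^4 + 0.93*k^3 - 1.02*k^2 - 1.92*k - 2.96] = 1.8*k^5 - 21.95*k^4 + 5.8*k^3 + 2.79*k^2 - 2.04*k - 1.92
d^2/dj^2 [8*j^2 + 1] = 16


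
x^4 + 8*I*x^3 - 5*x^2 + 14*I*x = x*(x - I)*(x + 2*I)*(x + 7*I)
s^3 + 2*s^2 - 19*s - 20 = (s - 4)*(s + 1)*(s + 5)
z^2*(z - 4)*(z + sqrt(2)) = z^4 - 4*z^3 + sqrt(2)*z^3 - 4*sqrt(2)*z^2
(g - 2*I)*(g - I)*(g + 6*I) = g^3 + 3*I*g^2 + 16*g - 12*I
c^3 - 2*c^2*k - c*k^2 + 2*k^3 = (c - 2*k)*(c - k)*(c + k)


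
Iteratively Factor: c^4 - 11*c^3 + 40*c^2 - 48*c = (c - 3)*(c^3 - 8*c^2 + 16*c) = c*(c - 3)*(c^2 - 8*c + 16) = c*(c - 4)*(c - 3)*(c - 4)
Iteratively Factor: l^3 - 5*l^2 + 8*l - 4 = (l - 2)*(l^2 - 3*l + 2) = (l - 2)*(l - 1)*(l - 2)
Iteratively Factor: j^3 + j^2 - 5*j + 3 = (j - 1)*(j^2 + 2*j - 3) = (j - 1)*(j + 3)*(j - 1)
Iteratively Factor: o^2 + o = (o)*(o + 1)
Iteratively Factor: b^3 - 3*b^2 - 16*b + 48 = (b - 4)*(b^2 + b - 12) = (b - 4)*(b + 4)*(b - 3)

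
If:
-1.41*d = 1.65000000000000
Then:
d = -1.17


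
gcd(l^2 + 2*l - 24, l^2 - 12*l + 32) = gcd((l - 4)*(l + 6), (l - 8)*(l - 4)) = l - 4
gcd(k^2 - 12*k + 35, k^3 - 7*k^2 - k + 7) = k - 7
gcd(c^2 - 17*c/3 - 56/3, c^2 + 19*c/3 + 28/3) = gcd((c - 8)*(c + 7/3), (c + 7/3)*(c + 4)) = c + 7/3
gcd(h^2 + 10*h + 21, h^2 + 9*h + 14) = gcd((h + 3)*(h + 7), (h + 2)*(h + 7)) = h + 7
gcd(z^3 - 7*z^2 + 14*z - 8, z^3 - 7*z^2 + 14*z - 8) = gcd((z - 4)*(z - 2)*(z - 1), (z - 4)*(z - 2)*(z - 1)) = z^3 - 7*z^2 + 14*z - 8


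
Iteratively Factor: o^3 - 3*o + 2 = (o + 2)*(o^2 - 2*o + 1) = (o - 1)*(o + 2)*(o - 1)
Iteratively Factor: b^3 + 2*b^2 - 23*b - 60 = (b + 4)*(b^2 - 2*b - 15) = (b + 3)*(b + 4)*(b - 5)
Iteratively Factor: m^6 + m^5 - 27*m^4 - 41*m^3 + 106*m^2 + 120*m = (m)*(m^5 + m^4 - 27*m^3 - 41*m^2 + 106*m + 120) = m*(m - 5)*(m^4 + 6*m^3 + 3*m^2 - 26*m - 24) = m*(m - 5)*(m + 1)*(m^3 + 5*m^2 - 2*m - 24) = m*(m - 5)*(m + 1)*(m + 3)*(m^2 + 2*m - 8) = m*(m - 5)*(m - 2)*(m + 1)*(m + 3)*(m + 4)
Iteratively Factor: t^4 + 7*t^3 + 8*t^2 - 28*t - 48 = (t + 4)*(t^3 + 3*t^2 - 4*t - 12) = (t + 3)*(t + 4)*(t^2 - 4) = (t + 2)*(t + 3)*(t + 4)*(t - 2)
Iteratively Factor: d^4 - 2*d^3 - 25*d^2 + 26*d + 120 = (d + 2)*(d^3 - 4*d^2 - 17*d + 60) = (d - 5)*(d + 2)*(d^2 + d - 12) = (d - 5)*(d - 3)*(d + 2)*(d + 4)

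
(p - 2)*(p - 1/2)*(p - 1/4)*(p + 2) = p^4 - 3*p^3/4 - 31*p^2/8 + 3*p - 1/2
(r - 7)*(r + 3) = r^2 - 4*r - 21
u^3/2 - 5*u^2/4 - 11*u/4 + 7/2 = (u/2 + 1)*(u - 7/2)*(u - 1)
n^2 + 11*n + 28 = (n + 4)*(n + 7)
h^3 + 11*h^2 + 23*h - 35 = (h - 1)*(h + 5)*(h + 7)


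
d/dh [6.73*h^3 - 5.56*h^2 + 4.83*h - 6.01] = 20.19*h^2 - 11.12*h + 4.83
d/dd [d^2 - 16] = 2*d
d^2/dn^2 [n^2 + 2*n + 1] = 2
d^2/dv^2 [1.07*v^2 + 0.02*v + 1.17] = 2.14000000000000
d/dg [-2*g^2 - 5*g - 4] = -4*g - 5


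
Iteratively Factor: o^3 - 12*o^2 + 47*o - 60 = (o - 3)*(o^2 - 9*o + 20) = (o - 5)*(o - 3)*(o - 4)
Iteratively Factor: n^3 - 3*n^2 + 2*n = (n)*(n^2 - 3*n + 2) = n*(n - 1)*(n - 2)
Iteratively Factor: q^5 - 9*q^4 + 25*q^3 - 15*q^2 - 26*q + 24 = (q - 2)*(q^4 - 7*q^3 + 11*q^2 + 7*q - 12) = (q - 4)*(q - 2)*(q^3 - 3*q^2 - q + 3) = (q - 4)*(q - 2)*(q + 1)*(q^2 - 4*q + 3) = (q - 4)*(q - 2)*(q - 1)*(q + 1)*(q - 3)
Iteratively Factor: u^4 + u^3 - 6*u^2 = (u)*(u^3 + u^2 - 6*u) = u^2*(u^2 + u - 6) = u^2*(u - 2)*(u + 3)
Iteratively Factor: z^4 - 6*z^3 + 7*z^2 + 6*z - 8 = (z - 1)*(z^3 - 5*z^2 + 2*z + 8) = (z - 1)*(z + 1)*(z^2 - 6*z + 8) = (z - 2)*(z - 1)*(z + 1)*(z - 4)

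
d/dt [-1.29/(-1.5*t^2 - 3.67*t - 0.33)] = (-3.87*t - 4.7343)/(1.5*t^2 + 3.67*t + 0.33)^2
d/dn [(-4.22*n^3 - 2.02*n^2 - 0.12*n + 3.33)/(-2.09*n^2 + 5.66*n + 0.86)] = (8.8198*n^4 - 47.7704*n^3 - 22.5716*n^2 + 10.445*n - 18.951)/(4.3681*n^4 - 23.6588*n^3 + 28.4408*n^2 + 9.7352*n + 0.7396)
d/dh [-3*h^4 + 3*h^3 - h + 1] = -12*h^3 + 9*h^2 - 1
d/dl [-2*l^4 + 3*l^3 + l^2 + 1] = l*(-8*l^2 + 9*l + 2)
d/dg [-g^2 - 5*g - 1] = -2*g - 5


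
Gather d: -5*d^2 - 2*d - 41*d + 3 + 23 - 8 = -5*d^2 - 43*d + 18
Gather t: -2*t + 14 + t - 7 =7 - t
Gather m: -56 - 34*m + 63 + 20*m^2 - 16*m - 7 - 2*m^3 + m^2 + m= -2*m^3 + 21*m^2 - 49*m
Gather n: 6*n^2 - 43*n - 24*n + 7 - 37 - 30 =6*n^2 - 67*n - 60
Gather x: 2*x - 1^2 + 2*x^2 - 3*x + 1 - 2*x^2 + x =0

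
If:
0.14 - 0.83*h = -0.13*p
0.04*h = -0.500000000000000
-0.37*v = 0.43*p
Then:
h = -12.50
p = -80.88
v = 94.00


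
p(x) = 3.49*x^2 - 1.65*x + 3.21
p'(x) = 6.98*x - 1.65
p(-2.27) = 24.94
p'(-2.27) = -17.49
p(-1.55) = 14.15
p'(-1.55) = -12.47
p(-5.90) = 134.43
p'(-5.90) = -42.83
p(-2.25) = 24.59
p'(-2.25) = -17.36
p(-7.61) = 217.88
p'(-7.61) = -54.77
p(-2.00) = 20.47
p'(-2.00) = -15.61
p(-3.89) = 62.44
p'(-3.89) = -28.80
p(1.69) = 10.39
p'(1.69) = 10.15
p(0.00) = 3.21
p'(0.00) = -1.65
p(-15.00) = 813.21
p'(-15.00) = -106.35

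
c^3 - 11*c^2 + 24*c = c*(c - 8)*(c - 3)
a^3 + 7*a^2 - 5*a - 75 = (a - 3)*(a + 5)^2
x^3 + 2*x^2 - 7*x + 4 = (x - 1)^2*(x + 4)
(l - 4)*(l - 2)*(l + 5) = l^3 - l^2 - 22*l + 40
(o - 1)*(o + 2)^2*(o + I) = o^4 + 3*o^3 + I*o^3 + 3*I*o^2 - 4*o - 4*I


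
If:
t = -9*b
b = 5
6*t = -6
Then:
No Solution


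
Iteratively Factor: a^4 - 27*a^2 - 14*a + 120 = (a + 4)*(a^3 - 4*a^2 - 11*a + 30) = (a - 2)*(a + 4)*(a^2 - 2*a - 15) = (a - 2)*(a + 3)*(a + 4)*(a - 5)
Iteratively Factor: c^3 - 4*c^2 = (c)*(c^2 - 4*c) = c^2*(c - 4)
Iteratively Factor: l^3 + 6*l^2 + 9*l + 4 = (l + 4)*(l^2 + 2*l + 1) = (l + 1)*(l + 4)*(l + 1)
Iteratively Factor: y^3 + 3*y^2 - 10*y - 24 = (y + 2)*(y^2 + y - 12) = (y - 3)*(y + 2)*(y + 4)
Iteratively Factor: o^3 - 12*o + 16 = (o - 2)*(o^2 + 2*o - 8) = (o - 2)*(o + 4)*(o - 2)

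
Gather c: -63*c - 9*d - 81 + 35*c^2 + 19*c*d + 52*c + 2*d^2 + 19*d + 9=35*c^2 + c*(19*d - 11) + 2*d^2 + 10*d - 72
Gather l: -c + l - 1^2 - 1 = -c + l - 2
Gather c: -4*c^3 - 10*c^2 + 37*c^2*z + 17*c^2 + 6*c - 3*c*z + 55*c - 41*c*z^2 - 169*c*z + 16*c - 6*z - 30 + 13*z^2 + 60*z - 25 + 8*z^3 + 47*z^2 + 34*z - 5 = -4*c^3 + c^2*(37*z + 7) + c*(-41*z^2 - 172*z + 77) + 8*z^3 + 60*z^2 + 88*z - 60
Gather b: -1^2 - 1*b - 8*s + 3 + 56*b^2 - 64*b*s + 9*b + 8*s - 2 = 56*b^2 + b*(8 - 64*s)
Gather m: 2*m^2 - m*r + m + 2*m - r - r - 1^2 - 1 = 2*m^2 + m*(3 - r) - 2*r - 2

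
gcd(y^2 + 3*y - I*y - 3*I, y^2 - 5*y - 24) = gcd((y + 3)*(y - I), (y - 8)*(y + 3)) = y + 3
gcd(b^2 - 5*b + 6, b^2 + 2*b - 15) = b - 3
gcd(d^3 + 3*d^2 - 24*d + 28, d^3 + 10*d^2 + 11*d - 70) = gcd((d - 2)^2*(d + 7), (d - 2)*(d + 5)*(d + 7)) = d^2 + 5*d - 14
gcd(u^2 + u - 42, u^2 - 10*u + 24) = u - 6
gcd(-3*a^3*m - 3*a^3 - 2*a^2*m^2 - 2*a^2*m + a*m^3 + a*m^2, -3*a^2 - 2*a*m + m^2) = 3*a^2 + 2*a*m - m^2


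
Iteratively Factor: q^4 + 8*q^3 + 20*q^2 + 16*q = (q + 4)*(q^3 + 4*q^2 + 4*q) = (q + 2)*(q + 4)*(q^2 + 2*q) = (q + 2)^2*(q + 4)*(q)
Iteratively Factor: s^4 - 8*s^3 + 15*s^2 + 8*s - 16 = (s - 1)*(s^3 - 7*s^2 + 8*s + 16) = (s - 1)*(s + 1)*(s^2 - 8*s + 16) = (s - 4)*(s - 1)*(s + 1)*(s - 4)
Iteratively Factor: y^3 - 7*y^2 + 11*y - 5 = (y - 1)*(y^2 - 6*y + 5) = (y - 1)^2*(y - 5)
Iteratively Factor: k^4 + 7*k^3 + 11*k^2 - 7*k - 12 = (k - 1)*(k^3 + 8*k^2 + 19*k + 12) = (k - 1)*(k + 4)*(k^2 + 4*k + 3) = (k - 1)*(k + 3)*(k + 4)*(k + 1)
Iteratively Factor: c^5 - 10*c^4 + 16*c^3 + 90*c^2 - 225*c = (c - 3)*(c^4 - 7*c^3 - 5*c^2 + 75*c) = (c - 5)*(c - 3)*(c^3 - 2*c^2 - 15*c) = c*(c - 5)*(c - 3)*(c^2 - 2*c - 15) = c*(c - 5)*(c - 3)*(c + 3)*(c - 5)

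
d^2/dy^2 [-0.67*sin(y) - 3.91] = 0.67*sin(y)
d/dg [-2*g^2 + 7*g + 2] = 7 - 4*g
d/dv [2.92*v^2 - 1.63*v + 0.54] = 5.84*v - 1.63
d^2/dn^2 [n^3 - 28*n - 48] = 6*n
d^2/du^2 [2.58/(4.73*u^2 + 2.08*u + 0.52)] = (-115.444164*u^2 - 50.766144*u + 2.58*(9.46*u + 2.08)*(18.92*u + 4.16) - 12.691536)/(4.73*u^2 + 2.08*u + 0.52)^3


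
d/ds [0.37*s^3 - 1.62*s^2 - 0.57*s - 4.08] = 1.11*s^2 - 3.24*s - 0.57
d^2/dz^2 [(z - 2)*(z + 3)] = 2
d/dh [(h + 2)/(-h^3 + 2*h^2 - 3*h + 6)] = (-h^3 + 2*h^2 - 3*h + (h + 2)*(3*h^2 - 4*h + 3) + 6)/(h^3 - 2*h^2 + 3*h - 6)^2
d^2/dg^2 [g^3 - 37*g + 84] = 6*g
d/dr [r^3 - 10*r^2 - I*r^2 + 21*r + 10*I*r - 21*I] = 3*r^2 - 20*r - 2*I*r + 21 + 10*I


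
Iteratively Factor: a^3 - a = (a)*(a^2 - 1) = a*(a - 1)*(a + 1)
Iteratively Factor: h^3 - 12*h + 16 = (h + 4)*(h^2 - 4*h + 4) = (h - 2)*(h + 4)*(h - 2)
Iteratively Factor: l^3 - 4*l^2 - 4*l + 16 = (l + 2)*(l^2 - 6*l + 8) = (l - 4)*(l + 2)*(l - 2)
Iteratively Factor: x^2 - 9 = (x + 3)*(x - 3)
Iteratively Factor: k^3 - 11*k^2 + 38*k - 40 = (k - 2)*(k^2 - 9*k + 20) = (k - 5)*(k - 2)*(k - 4)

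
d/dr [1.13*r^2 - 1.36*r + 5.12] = 2.26*r - 1.36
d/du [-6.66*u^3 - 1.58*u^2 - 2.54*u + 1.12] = -19.98*u^2 - 3.16*u - 2.54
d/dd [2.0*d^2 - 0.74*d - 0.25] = 4.0*d - 0.74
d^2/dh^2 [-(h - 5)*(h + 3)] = -2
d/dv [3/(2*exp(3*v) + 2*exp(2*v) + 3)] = (-18*exp(v) - 12)*exp(2*v)/(2*exp(3*v) + 2*exp(2*v) + 3)^2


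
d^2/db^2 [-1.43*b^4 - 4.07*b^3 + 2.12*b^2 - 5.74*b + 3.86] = -17.16*b^2 - 24.42*b + 4.24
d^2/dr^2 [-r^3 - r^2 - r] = -6*r - 2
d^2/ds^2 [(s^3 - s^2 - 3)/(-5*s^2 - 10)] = 2*(2*s^3 + 3*s^2 - 12*s - 2)/(5*(s^6 + 6*s^4 + 12*s^2 + 8))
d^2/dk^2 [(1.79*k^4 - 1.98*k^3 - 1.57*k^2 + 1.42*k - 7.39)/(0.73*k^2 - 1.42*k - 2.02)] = (1.907782*k^6 - 11.133084*k^5 + 5.81893200000001*k^4 + 66.585128*k^3 + 16.050882*k^2 + 10.051284*k - 72.555692)/(0.389017*k^6 - 2.270154*k^5 + 1.186542*k^4 + 9.700304*k^3 - 3.283308*k^2 - 17.382504*k - 8.242408)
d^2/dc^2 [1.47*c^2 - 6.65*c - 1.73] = 2.94000000000000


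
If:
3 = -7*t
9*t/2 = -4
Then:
No Solution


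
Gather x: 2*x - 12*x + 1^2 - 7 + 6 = -10*x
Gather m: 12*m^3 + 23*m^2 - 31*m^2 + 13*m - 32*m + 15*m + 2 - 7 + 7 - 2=12*m^3 - 8*m^2 - 4*m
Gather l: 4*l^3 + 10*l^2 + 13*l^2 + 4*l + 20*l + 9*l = 4*l^3 + 23*l^2 + 33*l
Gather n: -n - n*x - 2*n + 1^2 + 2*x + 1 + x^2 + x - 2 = n*(-x - 3) + x^2 + 3*x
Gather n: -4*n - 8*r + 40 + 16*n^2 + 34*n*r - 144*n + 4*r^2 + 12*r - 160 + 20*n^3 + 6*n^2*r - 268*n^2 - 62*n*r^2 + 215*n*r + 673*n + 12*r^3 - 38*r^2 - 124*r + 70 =20*n^3 + n^2*(6*r - 252) + n*(-62*r^2 + 249*r + 525) + 12*r^3 - 34*r^2 - 120*r - 50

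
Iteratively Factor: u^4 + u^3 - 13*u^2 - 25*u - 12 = (u + 3)*(u^3 - 2*u^2 - 7*u - 4) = (u - 4)*(u + 3)*(u^2 + 2*u + 1) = (u - 4)*(u + 1)*(u + 3)*(u + 1)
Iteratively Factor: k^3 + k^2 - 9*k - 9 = (k + 3)*(k^2 - 2*k - 3) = (k + 1)*(k + 3)*(k - 3)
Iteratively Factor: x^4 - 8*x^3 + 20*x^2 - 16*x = (x - 4)*(x^3 - 4*x^2 + 4*x) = x*(x - 4)*(x^2 - 4*x + 4) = x*(x - 4)*(x - 2)*(x - 2)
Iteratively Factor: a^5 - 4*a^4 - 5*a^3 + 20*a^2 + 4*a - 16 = (a + 1)*(a^4 - 5*a^3 + 20*a - 16) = (a + 1)*(a + 2)*(a^3 - 7*a^2 + 14*a - 8) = (a - 4)*(a + 1)*(a + 2)*(a^2 - 3*a + 2) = (a - 4)*(a - 2)*(a + 1)*(a + 2)*(a - 1)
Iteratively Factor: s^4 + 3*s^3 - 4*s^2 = (s)*(s^3 + 3*s^2 - 4*s) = s*(s + 4)*(s^2 - s) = s*(s - 1)*(s + 4)*(s)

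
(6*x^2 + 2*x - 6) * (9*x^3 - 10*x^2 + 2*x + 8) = 54*x^5 - 42*x^4 - 62*x^3 + 112*x^2 + 4*x - 48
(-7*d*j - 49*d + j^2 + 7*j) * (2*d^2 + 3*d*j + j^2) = -14*d^3*j - 98*d^3 - 19*d^2*j^2 - 133*d^2*j - 4*d*j^3 - 28*d*j^2 + j^4 + 7*j^3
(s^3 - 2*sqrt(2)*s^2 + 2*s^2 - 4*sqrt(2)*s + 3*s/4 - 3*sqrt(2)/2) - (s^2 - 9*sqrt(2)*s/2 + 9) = s^3 - 2*sqrt(2)*s^2 + s^2 + sqrt(2)*s/2 + 3*s/4 - 9 - 3*sqrt(2)/2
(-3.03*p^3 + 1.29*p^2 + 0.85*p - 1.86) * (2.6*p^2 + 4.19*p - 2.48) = -7.878*p^5 - 9.3417*p^4 + 15.1295*p^3 - 4.4737*p^2 - 9.9014*p + 4.6128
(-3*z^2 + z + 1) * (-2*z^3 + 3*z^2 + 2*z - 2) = 6*z^5 - 11*z^4 - 5*z^3 + 11*z^2 - 2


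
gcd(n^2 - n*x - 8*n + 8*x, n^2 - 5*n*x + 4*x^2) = -n + x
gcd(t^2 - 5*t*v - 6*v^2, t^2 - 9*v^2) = 1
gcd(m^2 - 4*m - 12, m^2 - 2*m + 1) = 1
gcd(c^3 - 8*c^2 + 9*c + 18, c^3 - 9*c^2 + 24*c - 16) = 1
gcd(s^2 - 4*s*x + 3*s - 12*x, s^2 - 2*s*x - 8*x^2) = -s + 4*x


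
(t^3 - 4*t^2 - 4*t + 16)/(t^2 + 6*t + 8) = (t^2 - 6*t + 8)/(t + 4)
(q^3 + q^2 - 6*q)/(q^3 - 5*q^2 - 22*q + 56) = q*(q + 3)/(q^2 - 3*q - 28)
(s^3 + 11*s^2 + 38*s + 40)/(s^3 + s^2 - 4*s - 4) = (s^2 + 9*s + 20)/(s^2 - s - 2)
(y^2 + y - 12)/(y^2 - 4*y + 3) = (y + 4)/(y - 1)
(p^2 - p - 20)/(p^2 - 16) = (p - 5)/(p - 4)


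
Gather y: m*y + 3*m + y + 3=3*m + y*(m + 1) + 3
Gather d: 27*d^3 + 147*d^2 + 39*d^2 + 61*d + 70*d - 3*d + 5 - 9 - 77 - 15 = 27*d^3 + 186*d^2 + 128*d - 96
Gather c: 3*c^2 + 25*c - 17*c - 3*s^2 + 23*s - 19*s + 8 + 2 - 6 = 3*c^2 + 8*c - 3*s^2 + 4*s + 4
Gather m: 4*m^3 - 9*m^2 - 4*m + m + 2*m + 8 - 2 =4*m^3 - 9*m^2 - m + 6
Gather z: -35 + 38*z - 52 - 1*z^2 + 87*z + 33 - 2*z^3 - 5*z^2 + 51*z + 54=-2*z^3 - 6*z^2 + 176*z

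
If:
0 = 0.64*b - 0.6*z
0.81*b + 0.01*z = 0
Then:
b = 0.00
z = 0.00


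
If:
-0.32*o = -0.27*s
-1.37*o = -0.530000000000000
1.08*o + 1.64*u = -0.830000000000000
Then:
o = 0.39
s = 0.46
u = -0.76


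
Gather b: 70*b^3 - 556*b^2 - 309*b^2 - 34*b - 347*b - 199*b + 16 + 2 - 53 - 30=70*b^3 - 865*b^2 - 580*b - 65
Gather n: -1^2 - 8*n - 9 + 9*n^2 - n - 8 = 9*n^2 - 9*n - 18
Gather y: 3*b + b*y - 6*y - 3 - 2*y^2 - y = 3*b - 2*y^2 + y*(b - 7) - 3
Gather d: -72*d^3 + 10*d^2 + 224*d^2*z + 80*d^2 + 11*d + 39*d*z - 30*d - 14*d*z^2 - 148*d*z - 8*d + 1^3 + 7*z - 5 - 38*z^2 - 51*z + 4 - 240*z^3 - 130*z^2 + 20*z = -72*d^3 + d^2*(224*z + 90) + d*(-14*z^2 - 109*z - 27) - 240*z^3 - 168*z^2 - 24*z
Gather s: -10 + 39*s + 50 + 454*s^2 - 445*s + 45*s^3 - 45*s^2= 45*s^3 + 409*s^2 - 406*s + 40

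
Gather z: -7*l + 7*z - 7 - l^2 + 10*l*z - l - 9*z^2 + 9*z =-l^2 - 8*l - 9*z^2 + z*(10*l + 16) - 7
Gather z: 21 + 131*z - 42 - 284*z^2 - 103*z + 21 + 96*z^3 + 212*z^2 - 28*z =96*z^3 - 72*z^2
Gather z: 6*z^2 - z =6*z^2 - z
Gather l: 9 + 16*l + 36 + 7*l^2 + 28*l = 7*l^2 + 44*l + 45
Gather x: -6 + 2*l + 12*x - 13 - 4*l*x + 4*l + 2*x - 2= 6*l + x*(14 - 4*l) - 21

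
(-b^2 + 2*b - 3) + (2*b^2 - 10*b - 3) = b^2 - 8*b - 6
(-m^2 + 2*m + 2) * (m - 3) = -m^3 + 5*m^2 - 4*m - 6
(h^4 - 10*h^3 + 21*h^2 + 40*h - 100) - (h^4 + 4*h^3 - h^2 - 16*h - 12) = -14*h^3 + 22*h^2 + 56*h - 88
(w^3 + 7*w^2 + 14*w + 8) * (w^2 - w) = w^5 + 6*w^4 + 7*w^3 - 6*w^2 - 8*w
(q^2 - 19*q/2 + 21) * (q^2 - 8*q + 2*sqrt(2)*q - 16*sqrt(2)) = q^4 - 35*q^3/2 + 2*sqrt(2)*q^3 - 35*sqrt(2)*q^2 + 97*q^2 - 168*q + 194*sqrt(2)*q - 336*sqrt(2)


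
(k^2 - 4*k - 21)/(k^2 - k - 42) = (k + 3)/(k + 6)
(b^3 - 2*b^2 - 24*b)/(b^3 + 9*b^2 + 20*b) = (b - 6)/(b + 5)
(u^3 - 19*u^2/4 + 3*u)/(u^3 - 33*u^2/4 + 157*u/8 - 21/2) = 2*u/(2*u - 7)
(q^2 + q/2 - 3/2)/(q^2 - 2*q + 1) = (q + 3/2)/(q - 1)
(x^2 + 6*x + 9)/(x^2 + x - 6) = (x + 3)/(x - 2)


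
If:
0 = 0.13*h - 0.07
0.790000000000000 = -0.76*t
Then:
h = 0.54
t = -1.04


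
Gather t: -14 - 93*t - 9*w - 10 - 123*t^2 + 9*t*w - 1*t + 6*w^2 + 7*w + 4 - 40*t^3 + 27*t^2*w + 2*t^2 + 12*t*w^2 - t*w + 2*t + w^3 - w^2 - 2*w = -40*t^3 + t^2*(27*w - 121) + t*(12*w^2 + 8*w - 92) + w^3 + 5*w^2 - 4*w - 20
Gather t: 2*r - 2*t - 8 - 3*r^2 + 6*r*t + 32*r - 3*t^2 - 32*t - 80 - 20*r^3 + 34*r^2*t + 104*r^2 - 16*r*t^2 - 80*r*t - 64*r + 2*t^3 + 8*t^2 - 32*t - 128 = -20*r^3 + 101*r^2 - 30*r + 2*t^3 + t^2*(5 - 16*r) + t*(34*r^2 - 74*r - 66) - 216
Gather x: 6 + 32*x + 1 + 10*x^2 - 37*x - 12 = 10*x^2 - 5*x - 5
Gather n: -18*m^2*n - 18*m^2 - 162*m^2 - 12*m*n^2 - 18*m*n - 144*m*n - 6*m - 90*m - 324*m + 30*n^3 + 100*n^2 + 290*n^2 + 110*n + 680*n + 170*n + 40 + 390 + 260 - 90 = -180*m^2 - 420*m + 30*n^3 + n^2*(390 - 12*m) + n*(-18*m^2 - 162*m + 960) + 600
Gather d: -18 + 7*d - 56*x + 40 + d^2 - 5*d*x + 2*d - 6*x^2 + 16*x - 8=d^2 + d*(9 - 5*x) - 6*x^2 - 40*x + 14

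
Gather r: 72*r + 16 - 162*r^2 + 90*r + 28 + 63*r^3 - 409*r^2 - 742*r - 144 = 63*r^3 - 571*r^2 - 580*r - 100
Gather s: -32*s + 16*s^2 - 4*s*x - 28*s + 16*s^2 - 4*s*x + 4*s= 32*s^2 + s*(-8*x - 56)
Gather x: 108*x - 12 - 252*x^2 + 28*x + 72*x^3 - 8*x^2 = 72*x^3 - 260*x^2 + 136*x - 12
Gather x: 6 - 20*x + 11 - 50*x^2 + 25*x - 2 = -50*x^2 + 5*x + 15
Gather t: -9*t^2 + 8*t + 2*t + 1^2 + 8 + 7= -9*t^2 + 10*t + 16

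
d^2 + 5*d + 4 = (d + 1)*(d + 4)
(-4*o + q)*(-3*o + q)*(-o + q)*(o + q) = -12*o^4 + 7*o^3*q + 11*o^2*q^2 - 7*o*q^3 + q^4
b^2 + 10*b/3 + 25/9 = (b + 5/3)^2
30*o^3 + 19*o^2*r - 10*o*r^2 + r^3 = (-6*o + r)*(-5*o + r)*(o + r)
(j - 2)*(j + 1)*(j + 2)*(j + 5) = j^4 + 6*j^3 + j^2 - 24*j - 20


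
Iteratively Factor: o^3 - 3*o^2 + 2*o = (o - 2)*(o^2 - o) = (o - 2)*(o - 1)*(o)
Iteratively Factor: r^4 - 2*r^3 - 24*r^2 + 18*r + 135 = (r - 5)*(r^3 + 3*r^2 - 9*r - 27) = (r - 5)*(r + 3)*(r^2 - 9) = (r - 5)*(r + 3)^2*(r - 3)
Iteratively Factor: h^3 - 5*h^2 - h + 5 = (h - 5)*(h^2 - 1) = (h - 5)*(h + 1)*(h - 1)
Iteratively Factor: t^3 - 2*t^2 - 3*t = (t - 3)*(t^2 + t) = t*(t - 3)*(t + 1)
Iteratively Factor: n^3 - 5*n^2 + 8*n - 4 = (n - 2)*(n^2 - 3*n + 2) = (n - 2)^2*(n - 1)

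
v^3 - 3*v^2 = v^2*(v - 3)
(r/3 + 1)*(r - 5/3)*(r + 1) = r^3/3 + 7*r^2/9 - 11*r/9 - 5/3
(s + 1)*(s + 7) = s^2 + 8*s + 7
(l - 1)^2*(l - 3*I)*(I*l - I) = I*l^4 + 3*l^3 - 3*I*l^3 - 9*l^2 + 3*I*l^2 + 9*l - I*l - 3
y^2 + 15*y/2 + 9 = (y + 3/2)*(y + 6)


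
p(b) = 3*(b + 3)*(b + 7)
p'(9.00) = 84.00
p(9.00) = 576.00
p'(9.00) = 84.00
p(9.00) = 576.00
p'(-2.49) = 15.06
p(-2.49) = 6.90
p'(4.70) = 58.20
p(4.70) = 270.27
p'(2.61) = 45.66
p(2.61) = 161.74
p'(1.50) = 39.00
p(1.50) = 114.75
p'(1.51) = 39.06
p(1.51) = 115.14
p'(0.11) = 30.66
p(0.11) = 66.34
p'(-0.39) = 27.66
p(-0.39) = 51.76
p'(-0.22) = 28.68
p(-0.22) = 56.55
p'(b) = 6*b + 30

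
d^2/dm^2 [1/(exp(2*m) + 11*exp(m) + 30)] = (2*(2*exp(m) + 11)^2*exp(m) - (4*exp(m) + 11)*(exp(2*m) + 11*exp(m) + 30))*exp(m)/(exp(2*m) + 11*exp(m) + 30)^3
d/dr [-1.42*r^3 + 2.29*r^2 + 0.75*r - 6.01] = -4.26*r^2 + 4.58*r + 0.75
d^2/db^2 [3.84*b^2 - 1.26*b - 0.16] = 7.68000000000000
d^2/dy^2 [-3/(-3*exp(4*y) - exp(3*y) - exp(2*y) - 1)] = 3*(2*(12*exp(2*y) + 3*exp(y) + 2)^2*exp(2*y) - (48*exp(2*y) + 9*exp(y) + 4)*(3*exp(4*y) + exp(3*y) + exp(2*y) + 1))*exp(2*y)/(3*exp(4*y) + exp(3*y) + exp(2*y) + 1)^3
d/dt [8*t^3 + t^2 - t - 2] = 24*t^2 + 2*t - 1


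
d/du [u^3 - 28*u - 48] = 3*u^2 - 28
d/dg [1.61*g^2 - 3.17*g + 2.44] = 3.22*g - 3.17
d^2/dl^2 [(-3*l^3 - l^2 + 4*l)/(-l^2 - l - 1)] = 2*(-5*l^3 + 6*l^2 + 21*l + 5)/(l^6 + 3*l^5 + 6*l^4 + 7*l^3 + 6*l^2 + 3*l + 1)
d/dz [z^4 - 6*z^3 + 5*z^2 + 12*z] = 4*z^3 - 18*z^2 + 10*z + 12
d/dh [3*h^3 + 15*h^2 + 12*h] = 9*h^2 + 30*h + 12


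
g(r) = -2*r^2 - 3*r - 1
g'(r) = -4*r - 3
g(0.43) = -2.66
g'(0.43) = -4.72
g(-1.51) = -1.03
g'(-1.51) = 3.04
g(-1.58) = -1.25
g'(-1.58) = 3.32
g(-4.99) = -35.83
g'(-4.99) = 16.96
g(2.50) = -21.00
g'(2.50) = -13.00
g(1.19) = -7.40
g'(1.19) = -7.76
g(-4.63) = -29.98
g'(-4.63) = 15.52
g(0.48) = -2.90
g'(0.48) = -4.92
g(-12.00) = -253.00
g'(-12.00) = 45.00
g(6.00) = -91.00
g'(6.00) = -27.00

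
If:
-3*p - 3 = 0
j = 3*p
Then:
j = -3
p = -1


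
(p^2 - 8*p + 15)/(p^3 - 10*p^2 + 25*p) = (p - 3)/(p*(p - 5))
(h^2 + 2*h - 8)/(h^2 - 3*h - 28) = (h - 2)/(h - 7)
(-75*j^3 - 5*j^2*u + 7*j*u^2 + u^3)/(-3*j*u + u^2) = 25*j^2/u + 10*j + u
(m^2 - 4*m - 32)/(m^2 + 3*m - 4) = (m - 8)/(m - 1)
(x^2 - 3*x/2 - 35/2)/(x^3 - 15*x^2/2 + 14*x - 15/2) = (2*x + 7)/(2*x^2 - 5*x + 3)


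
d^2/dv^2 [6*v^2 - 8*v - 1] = 12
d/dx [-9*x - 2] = -9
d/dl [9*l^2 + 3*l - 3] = 18*l + 3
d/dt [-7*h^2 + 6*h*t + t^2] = 6*h + 2*t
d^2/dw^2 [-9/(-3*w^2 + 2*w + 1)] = 18*(9*w^2 - 6*w - 4*(3*w - 1)^2 - 3)/(-3*w^2 + 2*w + 1)^3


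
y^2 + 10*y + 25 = (y + 5)^2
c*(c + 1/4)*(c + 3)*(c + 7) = c^4 + 41*c^3/4 + 47*c^2/2 + 21*c/4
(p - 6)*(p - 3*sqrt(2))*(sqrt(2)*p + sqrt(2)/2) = sqrt(2)*p^3 - 11*sqrt(2)*p^2/2 - 6*p^2 - 3*sqrt(2)*p + 33*p + 18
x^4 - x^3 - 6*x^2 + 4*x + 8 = (x - 2)^2*(x + 1)*(x + 2)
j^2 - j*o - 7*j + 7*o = (j - 7)*(j - o)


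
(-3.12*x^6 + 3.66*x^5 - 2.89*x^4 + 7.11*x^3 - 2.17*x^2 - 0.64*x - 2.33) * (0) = 0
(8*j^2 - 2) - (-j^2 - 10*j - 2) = 9*j^2 + 10*j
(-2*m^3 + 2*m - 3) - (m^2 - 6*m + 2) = -2*m^3 - m^2 + 8*m - 5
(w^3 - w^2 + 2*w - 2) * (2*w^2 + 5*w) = 2*w^5 + 3*w^4 - w^3 + 6*w^2 - 10*w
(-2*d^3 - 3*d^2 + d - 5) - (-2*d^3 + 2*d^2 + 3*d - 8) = -5*d^2 - 2*d + 3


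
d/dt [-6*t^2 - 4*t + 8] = -12*t - 4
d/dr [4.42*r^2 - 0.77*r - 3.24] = 8.84*r - 0.77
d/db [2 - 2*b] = -2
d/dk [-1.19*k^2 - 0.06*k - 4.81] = -2.38*k - 0.06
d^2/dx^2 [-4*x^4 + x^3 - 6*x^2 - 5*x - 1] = -48*x^2 + 6*x - 12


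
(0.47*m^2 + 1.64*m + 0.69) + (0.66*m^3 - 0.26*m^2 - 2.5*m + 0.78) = 0.66*m^3 + 0.21*m^2 - 0.86*m + 1.47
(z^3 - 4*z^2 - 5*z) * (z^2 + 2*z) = z^5 - 2*z^4 - 13*z^3 - 10*z^2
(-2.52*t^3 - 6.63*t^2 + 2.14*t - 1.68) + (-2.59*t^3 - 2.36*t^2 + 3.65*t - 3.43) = -5.11*t^3 - 8.99*t^2 + 5.79*t - 5.11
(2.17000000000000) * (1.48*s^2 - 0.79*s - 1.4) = 3.2116*s^2 - 1.7143*s - 3.038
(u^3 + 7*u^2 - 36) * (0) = 0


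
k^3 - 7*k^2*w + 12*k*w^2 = k*(k - 4*w)*(k - 3*w)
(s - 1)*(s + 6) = s^2 + 5*s - 6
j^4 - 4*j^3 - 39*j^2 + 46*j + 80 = (j - 8)*(j - 2)*(j + 1)*(j + 5)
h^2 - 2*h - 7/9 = (h - 7/3)*(h + 1/3)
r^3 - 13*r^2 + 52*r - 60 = (r - 6)*(r - 5)*(r - 2)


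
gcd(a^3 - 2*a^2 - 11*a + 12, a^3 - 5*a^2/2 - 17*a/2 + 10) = a^2 - 5*a + 4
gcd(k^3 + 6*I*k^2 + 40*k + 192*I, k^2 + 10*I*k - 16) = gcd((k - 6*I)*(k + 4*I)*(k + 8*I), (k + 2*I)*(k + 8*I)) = k + 8*I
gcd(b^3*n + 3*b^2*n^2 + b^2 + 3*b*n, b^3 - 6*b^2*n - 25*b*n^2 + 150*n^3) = 1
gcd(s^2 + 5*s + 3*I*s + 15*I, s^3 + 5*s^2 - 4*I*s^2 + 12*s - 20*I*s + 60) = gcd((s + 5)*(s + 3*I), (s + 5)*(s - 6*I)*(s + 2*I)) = s + 5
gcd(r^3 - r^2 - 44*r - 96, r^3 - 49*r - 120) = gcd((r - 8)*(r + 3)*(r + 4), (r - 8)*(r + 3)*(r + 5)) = r^2 - 5*r - 24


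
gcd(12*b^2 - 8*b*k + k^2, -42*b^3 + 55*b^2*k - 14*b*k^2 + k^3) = 6*b - k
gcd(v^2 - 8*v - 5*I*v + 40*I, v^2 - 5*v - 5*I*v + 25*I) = v - 5*I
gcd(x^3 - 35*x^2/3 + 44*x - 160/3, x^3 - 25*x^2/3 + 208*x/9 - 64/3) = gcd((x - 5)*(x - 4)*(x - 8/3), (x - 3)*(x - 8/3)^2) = x - 8/3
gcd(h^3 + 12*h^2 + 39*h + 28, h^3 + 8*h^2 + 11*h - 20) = h + 4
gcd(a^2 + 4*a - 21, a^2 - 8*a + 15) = a - 3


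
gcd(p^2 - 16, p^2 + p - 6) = 1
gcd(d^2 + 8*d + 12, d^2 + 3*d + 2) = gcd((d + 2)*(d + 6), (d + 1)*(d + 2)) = d + 2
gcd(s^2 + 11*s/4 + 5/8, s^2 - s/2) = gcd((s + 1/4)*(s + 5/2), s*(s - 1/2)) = 1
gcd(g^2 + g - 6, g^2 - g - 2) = g - 2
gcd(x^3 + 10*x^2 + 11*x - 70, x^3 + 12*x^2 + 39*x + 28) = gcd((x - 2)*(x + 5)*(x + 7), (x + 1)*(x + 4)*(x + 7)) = x + 7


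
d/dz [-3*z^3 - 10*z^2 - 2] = z*(-9*z - 20)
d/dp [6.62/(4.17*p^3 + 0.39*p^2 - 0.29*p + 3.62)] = (-82.8162*p^2 - 5.1636*p + 1.9198)/(4.17*p^3 + 0.39*p^2 - 0.29*p + 3.62)^2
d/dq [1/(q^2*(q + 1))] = (-3*q - 2)/(q^3*(q^2 + 2*q + 1))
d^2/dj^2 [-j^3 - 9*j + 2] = -6*j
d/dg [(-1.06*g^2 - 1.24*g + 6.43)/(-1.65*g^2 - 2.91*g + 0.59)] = (1.0386*g^2 + 19.9682*g + 17.9797)/(2.7225*g^4 + 9.603*g^3 + 6.5211*g^2 - 3.4338*g + 0.3481)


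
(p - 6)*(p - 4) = p^2 - 10*p + 24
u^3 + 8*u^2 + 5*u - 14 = (u - 1)*(u + 2)*(u + 7)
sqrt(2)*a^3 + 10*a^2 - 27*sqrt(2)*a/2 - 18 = (a - 3*sqrt(2)/2)*(a + 6*sqrt(2))*(sqrt(2)*a + 1)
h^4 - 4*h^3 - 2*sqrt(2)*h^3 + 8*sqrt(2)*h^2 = h^2*(h - 4)*(h - 2*sqrt(2))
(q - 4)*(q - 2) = q^2 - 6*q + 8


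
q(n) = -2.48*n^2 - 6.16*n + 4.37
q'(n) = -4.96*n - 6.16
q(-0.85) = 7.81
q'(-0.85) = -1.94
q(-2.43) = 4.69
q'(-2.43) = 5.89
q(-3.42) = -3.57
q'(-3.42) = 10.80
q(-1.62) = 7.84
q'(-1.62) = 1.88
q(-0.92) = 7.94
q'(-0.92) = -1.60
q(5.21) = -95.04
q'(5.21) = -32.00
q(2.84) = -33.13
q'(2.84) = -20.25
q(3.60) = -49.95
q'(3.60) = -24.02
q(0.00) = 4.37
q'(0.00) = -6.16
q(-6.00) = -47.95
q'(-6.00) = 23.60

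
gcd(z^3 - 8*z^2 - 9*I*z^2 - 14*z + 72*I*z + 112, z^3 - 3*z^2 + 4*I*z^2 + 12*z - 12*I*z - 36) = z - 2*I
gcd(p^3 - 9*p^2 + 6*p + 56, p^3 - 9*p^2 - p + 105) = p - 7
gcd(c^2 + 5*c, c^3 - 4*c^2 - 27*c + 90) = c + 5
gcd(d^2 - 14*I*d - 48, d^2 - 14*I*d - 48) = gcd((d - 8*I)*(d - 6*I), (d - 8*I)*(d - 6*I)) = d^2 - 14*I*d - 48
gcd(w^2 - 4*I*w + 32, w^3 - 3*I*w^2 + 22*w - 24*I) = w + 4*I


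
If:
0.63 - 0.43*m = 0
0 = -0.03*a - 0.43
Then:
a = -14.33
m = 1.47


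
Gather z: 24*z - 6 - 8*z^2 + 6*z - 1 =-8*z^2 + 30*z - 7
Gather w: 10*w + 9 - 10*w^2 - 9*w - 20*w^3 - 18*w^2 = -20*w^3 - 28*w^2 + w + 9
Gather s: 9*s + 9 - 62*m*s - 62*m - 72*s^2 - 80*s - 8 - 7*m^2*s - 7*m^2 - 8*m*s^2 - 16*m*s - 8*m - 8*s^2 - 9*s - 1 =-7*m^2 - 70*m + s^2*(-8*m - 80) + s*(-7*m^2 - 78*m - 80)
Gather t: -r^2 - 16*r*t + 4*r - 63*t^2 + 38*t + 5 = -r^2 + 4*r - 63*t^2 + t*(38 - 16*r) + 5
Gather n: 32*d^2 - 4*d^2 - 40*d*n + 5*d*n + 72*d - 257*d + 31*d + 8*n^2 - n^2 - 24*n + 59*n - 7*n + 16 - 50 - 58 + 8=28*d^2 - 154*d + 7*n^2 + n*(28 - 35*d) - 84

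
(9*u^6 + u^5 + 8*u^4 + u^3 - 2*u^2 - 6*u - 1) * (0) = 0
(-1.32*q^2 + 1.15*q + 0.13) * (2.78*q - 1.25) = -3.6696*q^3 + 4.847*q^2 - 1.0761*q - 0.1625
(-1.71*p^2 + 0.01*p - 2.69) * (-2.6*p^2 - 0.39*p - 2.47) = 4.446*p^4 + 0.6409*p^3 + 11.2138*p^2 + 1.0244*p + 6.6443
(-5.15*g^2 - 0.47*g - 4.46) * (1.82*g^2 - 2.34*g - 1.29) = -9.373*g^4 + 11.1956*g^3 - 0.3739*g^2 + 11.0427*g + 5.7534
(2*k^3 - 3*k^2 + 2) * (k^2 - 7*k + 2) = 2*k^5 - 17*k^4 + 25*k^3 - 4*k^2 - 14*k + 4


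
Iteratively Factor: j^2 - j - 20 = (j + 4)*(j - 5)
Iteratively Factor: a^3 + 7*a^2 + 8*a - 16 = (a + 4)*(a^2 + 3*a - 4) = (a - 1)*(a + 4)*(a + 4)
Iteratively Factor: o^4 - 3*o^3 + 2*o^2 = (o - 2)*(o^3 - o^2) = (o - 2)*(o - 1)*(o^2) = o*(o - 2)*(o - 1)*(o)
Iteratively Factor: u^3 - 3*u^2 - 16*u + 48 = (u - 4)*(u^2 + u - 12) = (u - 4)*(u - 3)*(u + 4)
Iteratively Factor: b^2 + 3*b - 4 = (b - 1)*(b + 4)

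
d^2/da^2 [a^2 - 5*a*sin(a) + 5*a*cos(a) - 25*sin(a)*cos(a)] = -5*sqrt(2)*a*cos(a + pi/4) + 50*sin(2*a) - 10*sqrt(2)*sin(a + pi/4) + 2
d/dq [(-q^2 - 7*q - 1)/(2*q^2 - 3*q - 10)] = (17*q^2 + 24*q + 67)/(4*q^4 - 12*q^3 - 31*q^2 + 60*q + 100)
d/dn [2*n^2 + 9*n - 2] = 4*n + 9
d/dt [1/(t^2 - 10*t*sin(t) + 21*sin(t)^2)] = 2*(5*t*cos(t) - t + 5*sin(t) - 21*sin(2*t)/2)/((t - 7*sin(t))^2*(t - 3*sin(t))^2)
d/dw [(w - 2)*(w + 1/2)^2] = (2*w + 1)*(6*w - 7)/4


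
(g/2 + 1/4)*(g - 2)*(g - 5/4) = g^3/2 - 11*g^2/8 + 7*g/16 + 5/8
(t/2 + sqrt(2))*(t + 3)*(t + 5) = t^3/2 + sqrt(2)*t^2 + 4*t^2 + 15*t/2 + 8*sqrt(2)*t + 15*sqrt(2)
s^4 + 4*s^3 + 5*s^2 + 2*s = s*(s + 1)^2*(s + 2)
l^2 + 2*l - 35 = (l - 5)*(l + 7)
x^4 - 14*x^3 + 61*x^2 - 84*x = x*(x - 7)*(x - 4)*(x - 3)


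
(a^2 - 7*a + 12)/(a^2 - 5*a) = (a^2 - 7*a + 12)/(a*(a - 5))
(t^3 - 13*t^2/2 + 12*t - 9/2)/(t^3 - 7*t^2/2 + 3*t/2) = (t - 3)/t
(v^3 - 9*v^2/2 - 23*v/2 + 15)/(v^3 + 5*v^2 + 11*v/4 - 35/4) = 2*(v - 6)/(2*v + 7)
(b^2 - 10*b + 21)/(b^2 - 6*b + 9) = (b - 7)/(b - 3)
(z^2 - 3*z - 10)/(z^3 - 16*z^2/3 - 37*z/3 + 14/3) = 3*(z - 5)/(3*z^2 - 22*z + 7)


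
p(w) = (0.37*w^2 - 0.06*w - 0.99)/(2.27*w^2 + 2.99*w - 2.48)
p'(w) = (-4.54*w - 2.99)*(0.37*w^2 - 0.06*w - 0.99)/(2.27*w^2 + 2.99*w - 2.48)^2 + (0.74*w - 0.06)/(2.27*w^2 + 2.99*w - 2.48)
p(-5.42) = 0.21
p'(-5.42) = 0.01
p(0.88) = -0.40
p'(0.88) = 1.76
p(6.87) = 0.13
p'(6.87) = 0.01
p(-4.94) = 0.22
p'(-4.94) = 0.01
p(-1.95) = 1.66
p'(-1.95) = 25.67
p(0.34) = 0.81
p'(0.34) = 2.88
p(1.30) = -0.08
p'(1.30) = 0.32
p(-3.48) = 0.25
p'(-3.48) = 0.04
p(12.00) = 0.14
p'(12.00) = 0.00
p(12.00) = 0.14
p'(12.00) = 0.00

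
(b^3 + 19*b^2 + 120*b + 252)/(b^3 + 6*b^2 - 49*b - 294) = (b + 6)/(b - 7)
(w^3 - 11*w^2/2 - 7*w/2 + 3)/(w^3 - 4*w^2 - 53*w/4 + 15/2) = 2*(w + 1)/(2*w + 5)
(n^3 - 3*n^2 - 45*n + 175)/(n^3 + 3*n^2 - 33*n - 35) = (n - 5)/(n + 1)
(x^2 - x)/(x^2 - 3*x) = (x - 1)/(x - 3)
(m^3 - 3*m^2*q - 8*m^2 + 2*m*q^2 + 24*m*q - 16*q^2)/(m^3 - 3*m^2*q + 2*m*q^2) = (m - 8)/m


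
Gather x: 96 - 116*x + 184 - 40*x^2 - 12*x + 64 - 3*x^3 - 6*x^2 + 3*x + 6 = -3*x^3 - 46*x^2 - 125*x + 350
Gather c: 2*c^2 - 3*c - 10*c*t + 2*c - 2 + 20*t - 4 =2*c^2 + c*(-10*t - 1) + 20*t - 6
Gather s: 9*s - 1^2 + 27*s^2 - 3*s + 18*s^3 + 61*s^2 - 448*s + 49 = 18*s^3 + 88*s^2 - 442*s + 48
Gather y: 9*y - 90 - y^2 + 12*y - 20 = -y^2 + 21*y - 110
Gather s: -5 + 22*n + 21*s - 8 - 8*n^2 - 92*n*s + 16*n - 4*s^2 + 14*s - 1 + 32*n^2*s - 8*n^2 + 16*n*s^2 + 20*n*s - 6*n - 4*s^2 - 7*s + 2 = -16*n^2 + 32*n + s^2*(16*n - 8) + s*(32*n^2 - 72*n + 28) - 12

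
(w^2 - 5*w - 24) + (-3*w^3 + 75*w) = -3*w^3 + w^2 + 70*w - 24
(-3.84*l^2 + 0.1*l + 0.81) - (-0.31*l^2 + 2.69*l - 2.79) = -3.53*l^2 - 2.59*l + 3.6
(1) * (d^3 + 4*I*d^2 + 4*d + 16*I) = d^3 + 4*I*d^2 + 4*d + 16*I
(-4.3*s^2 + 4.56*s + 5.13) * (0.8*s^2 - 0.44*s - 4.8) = -3.44*s^4 + 5.54*s^3 + 22.7376*s^2 - 24.1452*s - 24.624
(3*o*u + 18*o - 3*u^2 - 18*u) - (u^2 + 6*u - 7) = 3*o*u + 18*o - 4*u^2 - 24*u + 7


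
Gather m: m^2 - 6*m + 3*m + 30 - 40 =m^2 - 3*m - 10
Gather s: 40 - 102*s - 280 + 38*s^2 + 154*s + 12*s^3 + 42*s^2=12*s^3 + 80*s^2 + 52*s - 240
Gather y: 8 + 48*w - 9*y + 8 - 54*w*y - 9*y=48*w + y*(-54*w - 18) + 16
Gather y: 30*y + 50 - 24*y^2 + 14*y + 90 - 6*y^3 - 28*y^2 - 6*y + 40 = -6*y^3 - 52*y^2 + 38*y + 180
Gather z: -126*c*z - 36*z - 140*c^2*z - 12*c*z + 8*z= z*(-140*c^2 - 138*c - 28)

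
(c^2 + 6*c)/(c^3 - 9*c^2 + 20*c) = (c + 6)/(c^2 - 9*c + 20)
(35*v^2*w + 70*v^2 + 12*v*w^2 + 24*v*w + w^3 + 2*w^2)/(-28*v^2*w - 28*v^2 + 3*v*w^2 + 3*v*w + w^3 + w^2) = (-5*v*w - 10*v - w^2 - 2*w)/(4*v*w + 4*v - w^2 - w)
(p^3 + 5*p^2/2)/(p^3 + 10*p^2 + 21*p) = p*(2*p + 5)/(2*(p^2 + 10*p + 21))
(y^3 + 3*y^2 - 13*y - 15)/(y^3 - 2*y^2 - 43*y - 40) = (y - 3)/(y - 8)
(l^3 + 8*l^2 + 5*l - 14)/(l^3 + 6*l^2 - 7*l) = (l + 2)/l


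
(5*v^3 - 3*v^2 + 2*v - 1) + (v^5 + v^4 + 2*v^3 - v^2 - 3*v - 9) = v^5 + v^4 + 7*v^3 - 4*v^2 - v - 10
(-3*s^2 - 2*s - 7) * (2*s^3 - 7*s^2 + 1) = -6*s^5 + 17*s^4 + 46*s^2 - 2*s - 7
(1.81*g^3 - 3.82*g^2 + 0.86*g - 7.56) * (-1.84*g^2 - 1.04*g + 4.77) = -3.3304*g^5 + 5.1464*g^4 + 11.0241*g^3 - 5.2054*g^2 + 11.9646*g - 36.0612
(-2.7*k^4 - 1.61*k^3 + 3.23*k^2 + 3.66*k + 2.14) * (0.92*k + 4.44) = -2.484*k^5 - 13.4692*k^4 - 4.1768*k^3 + 17.7084*k^2 + 18.2192*k + 9.5016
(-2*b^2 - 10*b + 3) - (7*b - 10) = -2*b^2 - 17*b + 13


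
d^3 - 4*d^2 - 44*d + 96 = (d - 8)*(d - 2)*(d + 6)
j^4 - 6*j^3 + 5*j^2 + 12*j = j*(j - 4)*(j - 3)*(j + 1)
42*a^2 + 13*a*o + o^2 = (6*a + o)*(7*a + o)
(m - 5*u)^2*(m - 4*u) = m^3 - 14*m^2*u + 65*m*u^2 - 100*u^3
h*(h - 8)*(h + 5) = h^3 - 3*h^2 - 40*h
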